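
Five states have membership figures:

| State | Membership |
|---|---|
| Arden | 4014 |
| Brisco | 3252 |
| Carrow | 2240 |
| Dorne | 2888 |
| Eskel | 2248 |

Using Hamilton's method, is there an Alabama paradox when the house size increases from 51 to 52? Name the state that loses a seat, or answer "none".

none

At 51 seats: Arden 14, Brisco 11, Carrow 8, Dorne 10, Eskel 8.
At 52 seats: Arden 14, Brisco 12, Carrow 8, Dorne 10, Eskel 8.
No state's allocation decreased.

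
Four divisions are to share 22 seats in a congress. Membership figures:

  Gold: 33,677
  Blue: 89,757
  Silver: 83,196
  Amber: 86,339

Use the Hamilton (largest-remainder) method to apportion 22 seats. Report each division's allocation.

Standard divisor: 292969 ÷ 22 ≈ 13316.773.
Standard quotas: Gold 2.5289, Blue 6.7401, Silver 6.2475, Amber 6.4835.
Lower quotas: Gold 2, Blue 6, Silver 6, Amber 6 (sum 20, leaving 2 seats).
Remainders in descending order: Blue 0.7401, Gold 0.5289, Amber 0.4835, Silver 0.2475.
The surplus seats go to Blue, Gold.

Gold: 3, Blue: 7, Silver: 6, Amber: 6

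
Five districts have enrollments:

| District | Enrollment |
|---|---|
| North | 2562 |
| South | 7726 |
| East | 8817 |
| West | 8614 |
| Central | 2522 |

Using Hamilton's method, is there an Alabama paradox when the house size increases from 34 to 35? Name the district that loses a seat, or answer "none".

At 34 seats: North 3, South 9, East 10, West 9, Central 3.
At 35 seats: North 3, South 9, East 10, West 10, Central 3.
No district's allocation decreased.

none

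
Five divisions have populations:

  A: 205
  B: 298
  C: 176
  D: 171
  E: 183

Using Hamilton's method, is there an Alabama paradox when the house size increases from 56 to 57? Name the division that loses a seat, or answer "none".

At 56 seats: A 11, B 16, C 10, D 9, E 10.
At 57 seats: A 11, B 17, C 10, D 9, E 10.
No division's allocation decreased.

none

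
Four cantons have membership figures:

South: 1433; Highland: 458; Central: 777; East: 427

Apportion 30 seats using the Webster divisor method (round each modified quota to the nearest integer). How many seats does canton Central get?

8

Standard divisor 3095/30 ≈ 103.167; standard quotas: South 13.890, Highland 4.439, Central 7.532, East 4.139.
Rounding to the nearest integer gives South 14, Highland 4, Central 8, East 4 — total 30, matching the house size, so no adjustment is needed.
Central receives 8.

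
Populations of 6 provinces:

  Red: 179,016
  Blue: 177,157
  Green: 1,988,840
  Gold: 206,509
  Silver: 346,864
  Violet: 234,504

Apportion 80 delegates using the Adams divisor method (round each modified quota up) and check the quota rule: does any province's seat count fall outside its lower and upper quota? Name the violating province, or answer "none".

Standard quotas: Red 4.571, Blue 4.524, Green 50.786, Gold 5.273, Silver 8.857, Violet 5.988.
Adams allocation: Red 5, Blue 5, Green 49, Gold 6, Silver 9, Violet 6.
Green has quota 50.786 (lower 50, upper 51) but receives 49 — outside the quota interval.

Green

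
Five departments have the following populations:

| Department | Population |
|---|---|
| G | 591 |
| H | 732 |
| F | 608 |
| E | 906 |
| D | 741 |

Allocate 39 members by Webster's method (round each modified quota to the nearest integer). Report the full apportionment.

Standard divisor 3578/39 ≈ 91.744; standard quotas: G 6.442, H 7.979, F 6.627, E 9.875, D 8.077.
Rounding to the nearest integer gives G 6, H 8, F 7, E 10, D 8 — total 39, matching the house size, so no adjustment is needed.

G 6, H 8, F 7, E 10, D 8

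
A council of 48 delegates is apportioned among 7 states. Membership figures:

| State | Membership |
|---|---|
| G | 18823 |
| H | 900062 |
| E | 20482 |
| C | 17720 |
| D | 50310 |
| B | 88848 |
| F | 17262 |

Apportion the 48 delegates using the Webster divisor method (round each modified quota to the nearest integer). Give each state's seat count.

Standard divisor 1113507/48 ≈ 23198.062; standard quotas: G 0.811, H 38.799, E 0.883, C 0.764, D 2.169, B 3.830, F 0.744.
Rounding to the nearest integer gives 1, 39, 1, 1, 2, 4, 1 = 49 seats, so the divisor must be adjusted.
With modified divisor 23700: modified quotas G 0.794, H 37.977, E 0.864, C 0.748, D 2.123, B 3.749, F 0.728.
Rounding to the nearest integer: G 1, H 38, E 1, C 1, D 2, B 4, F 1 (total 48).

G=1, H=38, E=1, C=1, D=2, B=4, F=1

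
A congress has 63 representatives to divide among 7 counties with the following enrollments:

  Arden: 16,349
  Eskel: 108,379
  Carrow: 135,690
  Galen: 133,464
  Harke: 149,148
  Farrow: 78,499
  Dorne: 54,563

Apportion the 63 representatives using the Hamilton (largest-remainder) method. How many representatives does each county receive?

Arden: 2; Eskel: 10; Carrow: 13; Galen: 12; Harke: 14; Farrow: 7; Dorne: 5

Total 676092; standard divisor 676092/63 ≈ 10731.619.
Standard quotas: Arden 1.5234, Eskel 10.0990, Carrow 12.6439, Galen 12.4365, Harke 13.8980, Farrow 7.3147, Dorne 5.0843.
Lower quotas: Arden 1, Eskel 10, Carrow 12, Galen 12, Harke 13, Farrow 7, Dorne 5 (sum 60, leaving 3 seats).
Remainders in descending order: Harke 0.8980, Carrow 0.6439, Arden 0.5234, Galen 0.4365, Farrow 0.3147, Eskel 0.0990, Dorne 0.0843.
The surplus seats go to Harke, Carrow, Arden.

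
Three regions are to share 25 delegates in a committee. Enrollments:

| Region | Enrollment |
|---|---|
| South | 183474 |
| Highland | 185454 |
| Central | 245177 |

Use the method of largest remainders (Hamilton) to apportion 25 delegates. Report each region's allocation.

Total 614105; standard divisor 614105/25 ≈ 24564.2.
Standard quotas: South 7.4692, Highland 7.5498, Central 9.9811.
Lower quotas: South 7, Highland 7, Central 9 (sum 23, leaving 2 seats).
Remainders in descending order: Central 0.9811, Highland 0.5498, South 0.4692.
Largest remainders: Central, Highland receive the extra seats.

South=7; Highland=8; Central=10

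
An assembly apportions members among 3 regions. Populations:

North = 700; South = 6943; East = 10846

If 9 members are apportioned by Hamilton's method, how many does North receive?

0

The standard divisor is 18489/9 ≈ 2054.333.
Standard quotas: North 0.3407, South 3.3797, East 5.2796.
Lower quotas: North 0, South 3, East 5 (sum 8, leaving 1 seat).
Remainders in descending order: South 0.3797, North 0.3407, East 0.2796.
Largest remainder: South receives the extra seat.
North receives 0.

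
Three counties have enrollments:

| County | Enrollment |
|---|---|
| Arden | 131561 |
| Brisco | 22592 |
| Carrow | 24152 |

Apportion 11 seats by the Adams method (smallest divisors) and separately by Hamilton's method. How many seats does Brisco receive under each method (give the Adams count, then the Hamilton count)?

2 and 1

Adams: Arden 7, Brisco 2, Carrow 2.
Hamilton: Arden 8, Brisco 1, Carrow 2.
Brisco gets 2 under Adams and 1 under Hamilton.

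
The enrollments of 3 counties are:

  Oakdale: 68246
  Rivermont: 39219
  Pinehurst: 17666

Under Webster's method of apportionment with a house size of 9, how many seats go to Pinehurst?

1

Standard divisor 125131/9 ≈ 13903.444; standard quotas: Oakdale 4.909, Rivermont 2.821, Pinehurst 1.271.
Rounding to the nearest integer gives Oakdale 5, Rivermont 3, Pinehurst 1 — total 9, matching the house size, so no adjustment is needed.
Pinehurst receives 1.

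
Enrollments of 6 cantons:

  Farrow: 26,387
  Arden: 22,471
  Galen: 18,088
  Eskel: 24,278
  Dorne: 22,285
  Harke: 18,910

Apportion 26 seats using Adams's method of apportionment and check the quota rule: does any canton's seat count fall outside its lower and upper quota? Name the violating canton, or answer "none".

none

Standard quotas: Farrow 5.181, Arden 4.412, Galen 3.552, Eskel 4.767, Dorne 4.376, Harke 3.713.
Adams allocation: Farrow 5, Arden 4, Galen 4, Eskel 5, Dorne 4, Harke 4.
Every allocation lies between the lower and upper quota.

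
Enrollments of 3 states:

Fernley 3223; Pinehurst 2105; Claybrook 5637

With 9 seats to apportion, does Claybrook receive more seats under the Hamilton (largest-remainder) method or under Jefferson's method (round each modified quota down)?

Hamilton: Fernley 3, Pinehurst 2, Claybrook 4.
Jefferson: Fernley 3, Pinehurst 1, Claybrook 5.
Claybrook gets 4 under Hamilton and 5 under Jefferson.

Jefferson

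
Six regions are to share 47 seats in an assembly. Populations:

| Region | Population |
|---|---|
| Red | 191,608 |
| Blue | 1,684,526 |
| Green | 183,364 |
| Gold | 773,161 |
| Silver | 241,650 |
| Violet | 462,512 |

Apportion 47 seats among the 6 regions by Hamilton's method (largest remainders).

Standard divisor: 3536821 ÷ 47 ≈ 75251.511.
Standard quotas: Red 2.5462, Blue 22.3853, Green 2.4367, Gold 10.2744, Silver 3.2112, Violet 6.1462.
Lower quotas: Red 2, Blue 22, Green 2, Gold 10, Silver 3, Violet 6 (sum 45, leaving 2 seats).
Remainders in descending order: Red 0.5462, Green 0.4367, Blue 0.3853, Gold 0.2744, Silver 0.2112, Violet 0.1462.
Largest remainders: Red, Green receive the extra seats.

Red 3, Blue 22, Green 3, Gold 10, Silver 3, Violet 6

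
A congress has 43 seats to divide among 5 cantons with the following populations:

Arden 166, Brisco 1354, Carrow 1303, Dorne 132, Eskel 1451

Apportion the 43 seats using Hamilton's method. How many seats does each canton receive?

Standard divisor: 4406 ÷ 43 ≈ 102.465.
Standard quotas: Arden 1.620, Brisco 13.214, Carrow 12.717, Dorne 1.288, Eskel 14.161.
Lower quotas: Arden 1, Brisco 13, Carrow 12, Dorne 1, Eskel 14 (sum 41, leaving 2 seats).
Remainders in descending order: Carrow 0.717, Arden 0.620, Dorne 0.288, Brisco 0.214, Eskel 0.161.
The surplus seats go to Carrow, Arden.

Arden=2, Brisco=13, Carrow=13, Dorne=1, Eskel=14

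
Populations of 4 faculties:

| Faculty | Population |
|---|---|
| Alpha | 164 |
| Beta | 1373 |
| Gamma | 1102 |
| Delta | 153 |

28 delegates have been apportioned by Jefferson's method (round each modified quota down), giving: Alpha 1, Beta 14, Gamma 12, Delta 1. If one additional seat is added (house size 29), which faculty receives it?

Beta

Priority for the next seat is population ÷ (current seats + 1).
Priorities: Alpha 82.000, Beta 91.533, Gamma 84.769, Delta 76.500.
Highest priority: Beta.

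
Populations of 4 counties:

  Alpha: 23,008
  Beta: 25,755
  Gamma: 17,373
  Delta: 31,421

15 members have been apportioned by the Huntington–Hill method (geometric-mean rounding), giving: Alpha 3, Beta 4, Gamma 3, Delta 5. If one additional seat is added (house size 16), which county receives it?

Alpha

Priority for the next seat is population ÷ (√(s·(s+1))).
Priorities: Alpha 6641.837, Beta 5758.993, Gamma 5015.153, Delta 5736.663.
Highest priority: Alpha.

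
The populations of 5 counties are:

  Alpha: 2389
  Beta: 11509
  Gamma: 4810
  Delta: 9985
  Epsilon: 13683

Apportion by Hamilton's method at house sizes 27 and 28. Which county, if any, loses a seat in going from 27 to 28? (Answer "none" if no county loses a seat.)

At 27 seats: Alpha 2, Beta 7, Gamma 3, Delta 6, Epsilon 9.
At 28 seats: Alpha 1, Beta 8, Gamma 3, Delta 7, Epsilon 9.
Alpha drops from 2 to 1.

Alpha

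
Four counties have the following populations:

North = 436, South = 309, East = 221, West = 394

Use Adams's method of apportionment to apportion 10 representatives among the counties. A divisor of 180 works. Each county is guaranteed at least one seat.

With modified divisor 180: modified quotas North 2.422, South 1.717, East 1.228, West 2.189.
Rounding up: North 3, South 2, East 2, West 3 (total 10).

North=3, South=2, East=2, West=3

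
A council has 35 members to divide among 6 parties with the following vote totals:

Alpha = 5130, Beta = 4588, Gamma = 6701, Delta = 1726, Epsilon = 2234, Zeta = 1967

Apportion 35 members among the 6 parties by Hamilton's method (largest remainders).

Total 22346; standard divisor 22346/35 ≈ 638.457.
Standard quotas: Alpha 8.0350, Beta 7.1861, Gamma 10.4956, Delta 2.7034, Epsilon 3.4991, Zeta 3.0809.
Lower quotas: Alpha 8, Beta 7, Gamma 10, Delta 2, Epsilon 3, Zeta 3 (sum 33, leaving 2 seats).
Remainders in descending order: Delta 0.7034, Epsilon 0.4991, Gamma 0.4956, Beta 0.1861, Zeta 0.0809, Alpha 0.0350.
The surplus seats go to Delta, Epsilon.

Alpha 8, Beta 7, Gamma 10, Delta 3, Epsilon 4, Zeta 3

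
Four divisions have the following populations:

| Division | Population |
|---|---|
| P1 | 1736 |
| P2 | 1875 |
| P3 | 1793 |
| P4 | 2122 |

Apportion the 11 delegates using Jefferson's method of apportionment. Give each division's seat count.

Standard divisor 7526/11 ≈ 684.182; standard quotas: P1 2.537, P2 2.740, P3 2.621, P4 3.102.
Rounding down gives 2, 2, 2, 3 = 9 seats, so the divisor must be adjusted.
With modified divisor 590: modified quotas P1 2.942, P2 3.178, P3 3.039, P4 3.597.
Rounding down: P1 2, P2 3, P3 3, P4 3 (total 11).

P1 2, P2 3, P3 3, P4 3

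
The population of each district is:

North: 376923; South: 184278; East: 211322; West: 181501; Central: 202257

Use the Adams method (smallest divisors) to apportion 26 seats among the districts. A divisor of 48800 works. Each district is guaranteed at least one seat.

With modified divisor 48800: modified quotas North 7.724, South 3.776, East 4.330, West 3.719, Central 4.145.
Rounding up: North 8, South 4, East 5, West 4, Central 5 (total 26).

North 8, South 4, East 5, West 4, Central 5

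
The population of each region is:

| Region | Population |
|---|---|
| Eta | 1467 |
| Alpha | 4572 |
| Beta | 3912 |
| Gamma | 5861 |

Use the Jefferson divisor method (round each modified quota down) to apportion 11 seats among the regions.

Eta 1, Alpha 3, Beta 3, Gamma 4

Standard divisor 15812/11 ≈ 1437.455; standard quotas: Eta 1.021, Alpha 3.181, Beta 2.721, Gamma 4.077.
Rounding down gives 1, 3, 2, 4 = 10 seats, so the divisor must be adjusted.
With modified divisor 1200: modified quotas Eta 1.222, Alpha 3.810, Beta 3.260, Gamma 4.884.
Rounding down: Eta 1, Alpha 3, Beta 3, Gamma 4 (total 11).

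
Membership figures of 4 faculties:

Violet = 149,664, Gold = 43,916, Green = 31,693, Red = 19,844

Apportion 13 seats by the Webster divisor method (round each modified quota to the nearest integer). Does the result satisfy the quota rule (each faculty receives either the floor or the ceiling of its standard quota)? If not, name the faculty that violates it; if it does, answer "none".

Standard quotas: Violet 7.938, Gold 2.329, Green 1.681, Red 1.052.
Webster allocation: Violet 8, Gold 2, Green 2, Red 1.
Every allocation lies between the lower and upper quota.

none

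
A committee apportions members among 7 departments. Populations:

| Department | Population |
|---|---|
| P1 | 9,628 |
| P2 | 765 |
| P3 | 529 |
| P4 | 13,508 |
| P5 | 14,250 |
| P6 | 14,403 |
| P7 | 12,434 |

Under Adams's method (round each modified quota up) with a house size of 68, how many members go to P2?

1

Standard divisor 65517/68 ≈ 963.485; standard quotas: P1 9.993, P2 0.794, P3 0.549, P4 14.020, P5 14.790, P6 14.949, P7 12.905.
Rounding up gives 10, 1, 1, 15, 15, 15, 13 = 70 seats, so the divisor must be adjusted.
With modified divisor 1020: modified quotas P1 9.439, P2 0.750, P3 0.519, P4 13.243, P5 13.971, P6 14.121, P7 12.190.
Rounding up: P1 10, P2 1, P3 1, P4 14, P5 14, P6 15, P7 13 (total 68).
P2 receives 1.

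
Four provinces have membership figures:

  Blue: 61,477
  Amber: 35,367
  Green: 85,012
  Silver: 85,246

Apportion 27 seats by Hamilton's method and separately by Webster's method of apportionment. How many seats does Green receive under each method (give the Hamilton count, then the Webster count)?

Hamilton: Blue 6, Amber 3, Green 9, Silver 9.
Webster: Blue 6, Amber 4, Green 8, Silver 9.
Green gets 9 under Hamilton and 8 under Webster.

9 and 8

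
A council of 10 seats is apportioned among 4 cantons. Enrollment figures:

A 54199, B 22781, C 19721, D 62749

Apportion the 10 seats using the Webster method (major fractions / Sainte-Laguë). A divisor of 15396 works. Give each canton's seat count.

With modified divisor 15396: modified quotas A 3.520, B 1.480, C 1.281, D 4.076.
Rounding to the nearest integer: A 4, B 1, C 1, D 4 (total 10).

A 4; B 1; C 1; D 4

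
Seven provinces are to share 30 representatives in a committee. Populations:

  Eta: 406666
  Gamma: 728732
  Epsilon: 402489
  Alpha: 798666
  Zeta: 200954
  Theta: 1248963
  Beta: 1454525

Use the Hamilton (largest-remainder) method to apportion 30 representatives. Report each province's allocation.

Standard divisor: 5240995 ÷ 30 ≈ 174699.833.
Standard quotas: Eta 2.3278, Gamma 4.1713, Epsilon 2.3039, Alpha 4.5716, Zeta 1.1503, Theta 7.1492, Beta 8.3259.
Lower quotas: Eta 2, Gamma 4, Epsilon 2, Alpha 4, Zeta 1, Theta 7, Beta 8 (sum 28, leaving 2 seats).
Remainders in descending order: Alpha 0.5716, Eta 0.3278, Beta 0.3259, Epsilon 0.3039, Gamma 0.1713, Zeta 0.1503, Theta 0.1492.
The surplus seats go to Alpha, Eta.

Eta=3, Gamma=4, Epsilon=2, Alpha=5, Zeta=1, Theta=7, Beta=8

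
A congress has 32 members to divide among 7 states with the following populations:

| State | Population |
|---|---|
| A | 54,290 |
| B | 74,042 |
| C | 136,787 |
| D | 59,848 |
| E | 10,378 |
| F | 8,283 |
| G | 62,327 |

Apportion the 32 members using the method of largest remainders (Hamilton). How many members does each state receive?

Total 405955; standard divisor 405955/32 ≈ 12686.094.
Standard quotas: A 4.2795, B 5.8365, C 10.7824, D 4.7176, E 0.8181, F 0.6529, G 4.9130.
Lower quotas: A 4, B 5, C 10, D 4, E 0, F 0, G 4 (sum 27, leaving 5 seats).
Remainders in descending order: G 0.9130, B 0.8365, E 0.8181, C 0.7824, D 0.7176, F 0.6529, A 0.2795.
The surplus seats go to G, B, E, C, D.

A=4, B=6, C=11, D=5, E=1, F=0, G=5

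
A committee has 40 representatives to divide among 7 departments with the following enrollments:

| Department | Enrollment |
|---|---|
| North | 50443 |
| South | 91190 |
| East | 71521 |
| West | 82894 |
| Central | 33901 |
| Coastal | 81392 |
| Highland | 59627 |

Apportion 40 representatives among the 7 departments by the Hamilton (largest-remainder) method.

North=4; South=8; East=6; West=7; Central=3; Coastal=7; Highland=5

Total 470968; standard divisor 470968/40 ≈ 11774.2.
Standard quotas: North 4.2842, South 7.7449, East 6.0744, West 7.0403, Central 2.8793, Coastal 6.9127, Highland 5.0642.
Lower quotas: North 4, South 7, East 6, West 7, Central 2, Coastal 6, Highland 5 (sum 37, leaving 3 seats).
Remainders in descending order: Coastal 0.9127, Central 0.8793, South 0.7449, North 0.2842, East 0.0744, Highland 0.0642, West 0.0403.
The surplus seats go to Coastal, Central, South.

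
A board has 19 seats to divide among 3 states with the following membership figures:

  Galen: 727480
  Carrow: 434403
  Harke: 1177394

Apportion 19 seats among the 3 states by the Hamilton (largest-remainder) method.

Galen: 6, Carrow: 3, Harke: 10

Total 2339277; standard divisor 2339277/19 ≈ 123119.842.
Standard quotas: Galen 5.9087, Carrow 3.5283, Harke 9.5630.
Lower quotas: Galen 5, Carrow 3, Harke 9 (sum 17, leaving 2 seats).
Remainders in descending order: Galen 0.9087, Harke 0.5630, Carrow 0.5283.
Largest remainders: Galen, Harke receive the extra seats.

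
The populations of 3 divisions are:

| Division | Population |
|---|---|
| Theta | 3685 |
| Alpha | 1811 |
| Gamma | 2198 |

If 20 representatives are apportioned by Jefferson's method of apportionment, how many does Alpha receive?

Standard divisor 7694/20 ≈ 384.7; standard quotas: Theta 9.579, Alpha 4.708, Gamma 5.714.
Rounding down gives 9, 4, 5 = 18 seats, so the divisor must be adjusted.
With modified divisor 364: modified quotas Theta 10.124, Alpha 4.975, Gamma 6.038.
Rounding down: Theta 10, Alpha 4, Gamma 6 (total 20).
Alpha receives 4.

4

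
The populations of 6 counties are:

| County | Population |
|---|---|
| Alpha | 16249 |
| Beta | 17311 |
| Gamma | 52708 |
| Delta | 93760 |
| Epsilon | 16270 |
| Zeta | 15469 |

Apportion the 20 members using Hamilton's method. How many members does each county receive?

The standard divisor is 211767/20 ≈ 10588.35.
Standard quotas: Alpha 1.5346, Beta 1.6349, Gamma 4.9779, Delta 8.8550, Epsilon 1.5366, Zeta 1.4609.
Lower quotas: Alpha 1, Beta 1, Gamma 4, Delta 8, Epsilon 1, Zeta 1 (sum 16, leaving 4 seats).
Remainders in descending order: Gamma 0.9779, Delta 0.8550, Beta 0.6349, Epsilon 0.5366, Alpha 0.5346, Zeta 0.4609.
The surplus seats go to Gamma, Delta, Beta, Epsilon.

Alpha 1, Beta 2, Gamma 5, Delta 9, Epsilon 2, Zeta 1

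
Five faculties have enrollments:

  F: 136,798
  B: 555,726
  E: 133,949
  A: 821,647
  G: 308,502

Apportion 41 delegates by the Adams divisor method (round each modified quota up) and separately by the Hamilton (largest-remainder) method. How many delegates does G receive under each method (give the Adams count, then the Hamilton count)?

Adams: F 3, B 11, E 3, A 17, G 7.
Hamilton: F 3, B 12, E 3, A 17, G 6.
G gets 7 under Adams and 6 under Hamilton.

7 and 6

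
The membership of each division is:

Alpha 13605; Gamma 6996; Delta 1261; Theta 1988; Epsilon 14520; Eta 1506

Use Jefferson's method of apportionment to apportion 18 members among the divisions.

Standard divisor 39876/18 ≈ 2215.333; standard quotas: Alpha 6.141, Gamma 3.158, Delta 0.569, Theta 0.897, Epsilon 6.554, Eta 0.680.
Rounding down gives 6, 3, 0, 0, 6, 0 = 15 seats, so the divisor must be adjusted.
With modified divisor 1900: modified quotas Alpha 7.161, Gamma 3.682, Delta 0.664, Theta 1.046, Epsilon 7.642, Eta 0.793.
Rounding down: Alpha 7, Gamma 3, Delta 0, Theta 1, Epsilon 7, Eta 0 (total 18).

Alpha 7, Gamma 3, Delta 0, Theta 1, Epsilon 7, Eta 0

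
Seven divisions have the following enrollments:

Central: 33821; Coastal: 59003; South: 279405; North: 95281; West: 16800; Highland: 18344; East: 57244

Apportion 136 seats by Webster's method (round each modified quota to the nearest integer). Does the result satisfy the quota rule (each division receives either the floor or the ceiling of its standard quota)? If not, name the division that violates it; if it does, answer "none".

South

Standard quotas: Central 8.215, Coastal 14.332, South 67.868, North 23.144, West 4.081, Highland 4.456, East 13.905.
Webster allocation: Central 8, Coastal 14, South 69, North 23, West 4, Highland 4, East 14.
South has quota 67.868 (lower 67, upper 68) but receives 69 — outside the quota interval.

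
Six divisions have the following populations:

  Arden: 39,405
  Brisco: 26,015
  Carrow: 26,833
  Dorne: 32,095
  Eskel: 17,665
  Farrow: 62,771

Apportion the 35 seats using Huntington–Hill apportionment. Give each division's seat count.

With divisor 5922: modified quotas Arden 6.654, Brisco 4.393, Carrow 4.531, Dorne 5.420, Eskel 2.983, Farrow 10.600.
Geometric-mean thresholds: Arden √(6·7)=6.481, Brisco √(4·5)=4.472, Carrow √(4·5)=4.472, Dorne √(5·6)=5.477, Eskel √(2·3)=2.449, Farrow √(10·11)=10.488.
Each quota rounded against its threshold gives Arden 7, Brisco 4, Carrow 5, Dorne 5, Eskel 3, Farrow 11 (total 35).

Arden=7; Brisco=4; Carrow=5; Dorne=5; Eskel=3; Farrow=11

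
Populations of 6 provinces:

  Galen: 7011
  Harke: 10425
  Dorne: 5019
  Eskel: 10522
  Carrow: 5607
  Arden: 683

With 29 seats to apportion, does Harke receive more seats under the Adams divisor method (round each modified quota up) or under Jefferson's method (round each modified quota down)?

Adams: Galen 5, Harke 7, Dorne 4, Eskel 8, Carrow 4, Arden 1.
Jefferson: Galen 5, Harke 8, Dorne 4, Eskel 8, Carrow 4, Arden 0.
Harke gets 7 under Adams and 8 under Jefferson.

Jefferson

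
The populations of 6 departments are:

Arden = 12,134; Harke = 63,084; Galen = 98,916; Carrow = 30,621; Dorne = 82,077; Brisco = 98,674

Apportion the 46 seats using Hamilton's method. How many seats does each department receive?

Arden 1, Harke 7, Galen 12, Carrow 4, Dorne 10, Brisco 12

The standard divisor is 385506/46 ≈ 8380.565.
Standard quotas: Arden 1.4479, Harke 7.5274, Galen 11.8030, Carrow 3.6538, Dorne 9.7937, Brisco 11.7741.
Lower quotas: Arden 1, Harke 7, Galen 11, Carrow 3, Dorne 9, Brisco 11 (sum 42, leaving 4 seats).
Remainders in descending order: Galen 0.8030, Dorne 0.7937, Brisco 0.7741, Carrow 0.6538, Harke 0.5274, Arden 0.4479.
Largest remainders: Galen, Dorne, Brisco, Carrow receive the extra seats.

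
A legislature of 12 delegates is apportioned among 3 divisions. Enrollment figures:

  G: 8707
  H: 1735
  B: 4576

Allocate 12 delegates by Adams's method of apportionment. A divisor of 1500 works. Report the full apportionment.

G 6, H 2, B 4

With modified divisor 1500: modified quotas G 5.805, H 1.157, B 3.051.
Rounding up: G 6, H 2, B 4 (total 12).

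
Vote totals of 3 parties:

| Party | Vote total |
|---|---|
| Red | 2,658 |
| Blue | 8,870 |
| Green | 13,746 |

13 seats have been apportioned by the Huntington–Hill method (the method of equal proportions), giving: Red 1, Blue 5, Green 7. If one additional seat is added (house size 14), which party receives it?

Priority for the next seat is population ÷ (√(s·(s+1))).
Priorities: Red 1879.490, Blue 1619.433, Green 1836.887.
Highest priority: Red.

Red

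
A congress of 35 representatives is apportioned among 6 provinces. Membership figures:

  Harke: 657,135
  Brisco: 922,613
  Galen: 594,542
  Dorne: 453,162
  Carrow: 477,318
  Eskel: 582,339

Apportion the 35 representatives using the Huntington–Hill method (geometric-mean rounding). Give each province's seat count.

With divisor 106526: modified quotas Harke 6.169, Brisco 8.661, Galen 5.581, Dorne 4.254, Carrow 4.481, Eskel 5.467.
Geometric-mean thresholds: Harke √(6·7)=6.481, Brisco √(8·9)=8.485, Galen √(5·6)=5.477, Dorne √(4·5)=4.472, Carrow √(4·5)=4.472, Eskel √(5·6)=5.477.
Each quota rounded against its threshold gives Harke 6, Brisco 9, Galen 6, Dorne 4, Carrow 5, Eskel 5 (total 35).

Harke=6, Brisco=9, Galen=6, Dorne=4, Carrow=5, Eskel=5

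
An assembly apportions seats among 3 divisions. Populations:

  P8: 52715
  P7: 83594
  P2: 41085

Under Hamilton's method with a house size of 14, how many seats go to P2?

3

Total 177394; standard divisor 177394/14 = 12671.
Standard quotas: P8 4.1603, P7 6.5973, P2 3.2424.
Lower quotas: P8 4, P7 6, P2 3 (sum 13, leaving 1 seat).
Remainders in descending order: P7 0.5973, P2 0.2424, P8 0.1603.
The surplus seat goes to P7.
P2 receives 3.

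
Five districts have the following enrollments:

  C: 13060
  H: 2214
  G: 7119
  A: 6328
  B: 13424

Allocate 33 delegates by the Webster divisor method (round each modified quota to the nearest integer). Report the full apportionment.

C: 10, H: 2, G: 6, A: 5, B: 10

Standard divisor 42145/33 ≈ 1277.121; standard quotas: C 10.226, H 1.734, G 5.574, A 4.955, B 10.511.
Rounding to the nearest integer gives 10, 2, 6, 5, 11 = 34 seats, so the divisor must be adjusted.
With modified divisor 1286: modified quotas C 10.156, H 1.722, G 5.536, A 4.921, B 10.439.
Rounding to the nearest integer: C 10, H 2, G 6, A 5, B 10 (total 33).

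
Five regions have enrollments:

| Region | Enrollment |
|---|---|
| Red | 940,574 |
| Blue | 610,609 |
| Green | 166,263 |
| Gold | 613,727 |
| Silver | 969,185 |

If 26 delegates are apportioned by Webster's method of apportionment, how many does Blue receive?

Standard divisor 3300358/26 ≈ 126936.846; standard quotas: Red 7.410, Blue 4.810, Green 1.310, Gold 4.835, Silver 7.635.
Rounding to the nearest integer gives Red 7, Blue 5, Green 1, Gold 5, Silver 8 — total 26, matching the house size, so no adjustment is needed.
Blue receives 5.

5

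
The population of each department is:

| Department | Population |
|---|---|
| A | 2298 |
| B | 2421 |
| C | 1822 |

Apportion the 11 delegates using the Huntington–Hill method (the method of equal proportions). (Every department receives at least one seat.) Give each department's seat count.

With divisor 602: modified quotas A 3.817, B 4.022, C 3.027.
Geometric-mean thresholds: A √(3·4)=3.464, B √(4·5)=4.472, C √(3·4)=3.464.
Each quota rounded against its threshold gives A 4, B 4, C 3 (total 11).

A=4, B=4, C=3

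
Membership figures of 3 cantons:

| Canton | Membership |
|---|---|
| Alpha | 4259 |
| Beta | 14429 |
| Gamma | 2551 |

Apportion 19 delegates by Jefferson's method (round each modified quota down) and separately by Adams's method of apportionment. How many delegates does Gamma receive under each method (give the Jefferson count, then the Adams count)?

Jefferson: Alpha 4, Beta 13, Gamma 2.
Adams: Alpha 4, Beta 12, Gamma 3.
Gamma gets 2 under Jefferson and 3 under Adams.

2 and 3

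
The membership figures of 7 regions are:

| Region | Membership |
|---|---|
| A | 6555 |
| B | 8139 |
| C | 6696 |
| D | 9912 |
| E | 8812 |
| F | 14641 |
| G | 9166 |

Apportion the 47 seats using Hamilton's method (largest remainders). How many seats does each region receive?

The standard divisor is 63921/47 ≈ 1360.021.
Standard quotas: A 4.8198, B 5.9845, C 4.9235, D 7.2881, E 6.4793, F 10.7653, G 6.7396.
Lower quotas: A 4, B 5, C 4, D 7, E 6, F 10, G 6 (sum 42, leaving 5 seats).
Remainders in descending order: B 0.9845, C 0.9235, A 0.8198, F 0.7653, G 0.7396, E 0.4793, D 0.2881.
The surplus seats go to B, C, A, F, G.

A 5; B 6; C 5; D 7; E 6; F 11; G 7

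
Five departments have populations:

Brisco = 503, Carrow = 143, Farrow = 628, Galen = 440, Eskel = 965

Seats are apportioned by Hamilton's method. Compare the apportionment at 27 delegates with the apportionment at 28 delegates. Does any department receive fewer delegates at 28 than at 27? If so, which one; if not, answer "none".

Carrow

At 27 seats: Brisco 5, Carrow 2, Farrow 6, Galen 4, Eskel 10.
At 28 seats: Brisco 5, Carrow 1, Farrow 7, Galen 5, Eskel 10.
Carrow drops from 2 to 1.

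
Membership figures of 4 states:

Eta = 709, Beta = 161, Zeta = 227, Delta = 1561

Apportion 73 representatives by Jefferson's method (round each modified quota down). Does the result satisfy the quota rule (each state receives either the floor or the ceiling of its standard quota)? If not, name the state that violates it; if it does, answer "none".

Delta

Standard quotas: Eta 19.472, Beta 4.422, Zeta 6.234, Delta 42.872.
Jefferson allocation: Eta 19, Beta 4, Zeta 6, Delta 44.
Delta has quota 42.872 (lower 42, upper 43) but receives 44 — outside the quota interval.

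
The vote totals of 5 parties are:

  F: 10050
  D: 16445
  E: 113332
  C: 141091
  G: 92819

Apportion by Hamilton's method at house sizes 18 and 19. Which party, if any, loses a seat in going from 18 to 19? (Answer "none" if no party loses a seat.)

At 18 seats: F 1, D 1, E 5, C 7, G 4.
At 19 seats: F 0, D 1, E 6, C 7, G 5.
F drops from 1 to 0.

F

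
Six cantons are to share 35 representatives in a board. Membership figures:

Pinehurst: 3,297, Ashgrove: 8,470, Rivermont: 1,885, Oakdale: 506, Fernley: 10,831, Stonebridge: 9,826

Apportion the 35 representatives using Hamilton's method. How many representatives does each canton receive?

Total 34815; standard divisor 34815/35 ≈ 994.714.
Standard quotas: Pinehurst 3.3145, Ashgrove 8.5150, Rivermont 1.8950, Oakdale 0.5087, Fernley 10.8886, Stonebridge 9.8782.
Lower quotas: Pinehurst 3, Ashgrove 8, Rivermont 1, Oakdale 0, Fernley 10, Stonebridge 9 (sum 31, leaving 4 seats).
Remainders in descending order: Rivermont 0.8950, Fernley 0.8886, Stonebridge 0.8782, Ashgrove 0.5150, Oakdale 0.5087, Pinehurst 0.3145.
Largest remainders: Rivermont, Fernley, Stonebridge, Ashgrove receive the extra seats.

Pinehurst 3, Ashgrove 9, Rivermont 2, Oakdale 0, Fernley 11, Stonebridge 10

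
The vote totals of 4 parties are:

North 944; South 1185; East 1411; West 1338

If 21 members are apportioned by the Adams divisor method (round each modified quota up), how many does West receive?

6

Standard divisor 4878/21 ≈ 232.286; standard quotas: North 4.064, South 5.101, East 6.074, West 5.760.
Rounding up gives 5, 6, 7, 6 = 24 seats, so the divisor must be adjusted.
With modified divisor 250: modified quotas North 3.776, South 4.740, East 5.644, West 5.352.
Rounding up: North 4, South 5, East 6, West 6 (total 21).
West receives 6.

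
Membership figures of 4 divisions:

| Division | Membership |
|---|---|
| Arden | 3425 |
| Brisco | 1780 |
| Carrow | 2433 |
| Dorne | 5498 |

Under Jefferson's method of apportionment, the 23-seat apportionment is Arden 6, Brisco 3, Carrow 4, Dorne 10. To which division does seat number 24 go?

Priority for the next seat is population ÷ (current seats + 1).
Priorities: Arden 489.286, Brisco 445.000, Carrow 486.600, Dorne 499.818.
Highest priority: Dorne.

Dorne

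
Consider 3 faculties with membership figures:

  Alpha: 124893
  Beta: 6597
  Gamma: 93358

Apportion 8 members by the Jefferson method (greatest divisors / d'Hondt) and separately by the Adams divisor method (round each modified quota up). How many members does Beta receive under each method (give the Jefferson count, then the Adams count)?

Jefferson: Alpha 5, Beta 0, Gamma 3.
Adams: Alpha 4, Beta 1, Gamma 3.
Beta gets 0 under Jefferson and 1 under Adams.

0 and 1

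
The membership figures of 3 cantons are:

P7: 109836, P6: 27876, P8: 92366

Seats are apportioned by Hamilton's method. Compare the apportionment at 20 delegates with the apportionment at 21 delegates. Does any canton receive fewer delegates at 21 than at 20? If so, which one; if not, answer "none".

none

At 20 seats: P7 10, P6 2, P8 8.
At 21 seats: P7 10, P6 3, P8 8.
No canton's allocation decreased.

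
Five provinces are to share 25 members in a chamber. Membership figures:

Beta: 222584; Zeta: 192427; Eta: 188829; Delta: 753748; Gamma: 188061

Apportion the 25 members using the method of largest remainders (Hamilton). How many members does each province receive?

Beta: 4, Zeta: 3, Eta: 3, Delta: 12, Gamma: 3

Standard divisor: 1545649 ÷ 25 ≈ 61825.96.
Standard quotas: Beta 3.6002, Zeta 3.1124, Eta 3.0542, Delta 12.1914, Gamma 3.0418.
Lower quotas: Beta 3, Zeta 3, Eta 3, Delta 12, Gamma 3 (sum 24, leaving 1 seat).
Remainders in descending order: Beta 0.6002, Delta 0.1914, Zeta 0.1124, Eta 0.0542, Gamma 0.0418.
Largest remainder: Beta receives the extra seat.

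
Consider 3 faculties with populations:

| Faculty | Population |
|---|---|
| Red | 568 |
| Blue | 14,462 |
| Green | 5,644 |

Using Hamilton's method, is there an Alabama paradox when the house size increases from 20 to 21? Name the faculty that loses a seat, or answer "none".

Red

At 20 seats: Red 1, Blue 14, Green 5.
At 21 seats: Red 0, Blue 15, Green 6.
Red drops from 1 to 0.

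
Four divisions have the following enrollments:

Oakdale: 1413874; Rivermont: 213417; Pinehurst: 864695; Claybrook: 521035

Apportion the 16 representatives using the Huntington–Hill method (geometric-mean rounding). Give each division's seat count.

Oakdale 7, Rivermont 1, Pinehurst 5, Claybrook 3

With divisor 191144: modified quotas Oakdale 7.397, Rivermont 1.117, Pinehurst 4.524, Claybrook 2.726.
Geometric-mean thresholds: Oakdale √(7·8)=7.483, Rivermont √(1·2)=1.414, Pinehurst √(4·5)=4.472, Claybrook √(2·3)=2.449.
Each quota rounded against its threshold gives Oakdale 7, Rivermont 1, Pinehurst 5, Claybrook 3 (total 16).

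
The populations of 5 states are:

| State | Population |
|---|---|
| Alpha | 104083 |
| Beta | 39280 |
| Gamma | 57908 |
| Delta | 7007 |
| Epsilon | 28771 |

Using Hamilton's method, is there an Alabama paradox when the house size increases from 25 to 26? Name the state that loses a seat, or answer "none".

At 25 seats: Alpha 11, Beta 4, Gamma 6, Delta 1, Epsilon 3.
At 26 seats: Alpha 12, Beta 4, Gamma 6, Delta 1, Epsilon 3.
No state's allocation decreased.

none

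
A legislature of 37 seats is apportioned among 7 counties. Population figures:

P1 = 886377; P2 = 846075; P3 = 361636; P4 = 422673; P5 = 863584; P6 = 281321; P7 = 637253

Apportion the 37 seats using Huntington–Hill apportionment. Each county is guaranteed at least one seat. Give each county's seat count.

P1 8; P2 7; P3 3; P4 4; P5 7; P6 2; P7 6

With divisor 115874: modified quotas P1 7.649, P2 7.302, P3 3.121, P4 3.648, P5 7.453, P6 2.428, P7 5.500.
Geometric-mean thresholds: P1 √(7·8)=7.483, P2 √(7·8)=7.483, P3 √(3·4)=3.464, P4 √(3·4)=3.464, P5 √(7·8)=7.483, P6 √(2·3)=2.449, P7 √(5·6)=5.477.
Each quota rounded against its threshold gives P1 8, P2 7, P3 3, P4 4, P5 7, P6 2, P7 6 (total 37).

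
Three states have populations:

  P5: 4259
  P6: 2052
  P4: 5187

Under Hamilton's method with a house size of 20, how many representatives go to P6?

Standard divisor: 11498 ÷ 20 ≈ 574.9.
Standard quotas: P5 7.4082, P6 3.5693, P4 9.0224.
Lower quotas: P5 7, P6 3, P4 9 (sum 19, leaving 1 seat).
Remainders in descending order: P6 0.5693, P5 0.4082, P4 0.0224.
Largest remainder: P6 receives the extra seat.
P6 receives 4.

4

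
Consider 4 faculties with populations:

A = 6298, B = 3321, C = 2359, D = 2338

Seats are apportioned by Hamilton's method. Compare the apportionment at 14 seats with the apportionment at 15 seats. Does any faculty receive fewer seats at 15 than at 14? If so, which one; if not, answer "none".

C

At 14 seats: A 6, B 3, C 3, D 2.
At 15 seats: A 7, B 4, C 2, D 2.
C drops from 3 to 2.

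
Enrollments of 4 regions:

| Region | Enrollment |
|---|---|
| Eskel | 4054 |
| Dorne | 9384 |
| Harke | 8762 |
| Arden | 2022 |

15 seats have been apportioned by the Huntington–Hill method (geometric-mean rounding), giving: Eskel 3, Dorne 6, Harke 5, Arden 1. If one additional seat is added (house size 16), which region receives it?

Harke

Priority for the next seat is population ÷ (√(s·(s+1))).
Priorities: Eskel 1170.289, Dorne 1447.983, Harke 1599.715, Arden 1429.770.
Highest priority: Harke.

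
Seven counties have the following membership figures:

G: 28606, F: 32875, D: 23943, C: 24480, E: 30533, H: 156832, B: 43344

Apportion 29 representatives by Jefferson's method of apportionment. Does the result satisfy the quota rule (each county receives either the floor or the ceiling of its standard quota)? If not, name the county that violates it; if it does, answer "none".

none

Standard quotas: G 2.436, F 2.799, D 2.039, C 2.084, E 2.600, H 13.353, B 3.690.
Jefferson allocation: G 2, F 3, D 2, C 2, E 2, H 14, B 4.
Every allocation lies between the lower and upper quota.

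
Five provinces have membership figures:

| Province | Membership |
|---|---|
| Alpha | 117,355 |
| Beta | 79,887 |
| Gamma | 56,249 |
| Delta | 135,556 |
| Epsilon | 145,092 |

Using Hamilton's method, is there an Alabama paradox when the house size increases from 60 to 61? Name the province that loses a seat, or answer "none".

Gamma

At 60 seats: Alpha 13, Beta 9, Gamma 7, Delta 15, Epsilon 16.
At 61 seats: Alpha 13, Beta 9, Gamma 6, Delta 16, Epsilon 17.
Gamma drops from 7 to 6.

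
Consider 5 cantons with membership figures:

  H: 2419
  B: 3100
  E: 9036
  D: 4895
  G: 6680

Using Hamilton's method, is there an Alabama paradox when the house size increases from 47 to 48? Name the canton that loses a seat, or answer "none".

At 47 seats: H 4, B 6, E 16, D 9, G 12.
At 48 seats: H 4, B 6, E 17, D 9, G 12.
No canton's allocation decreased.

none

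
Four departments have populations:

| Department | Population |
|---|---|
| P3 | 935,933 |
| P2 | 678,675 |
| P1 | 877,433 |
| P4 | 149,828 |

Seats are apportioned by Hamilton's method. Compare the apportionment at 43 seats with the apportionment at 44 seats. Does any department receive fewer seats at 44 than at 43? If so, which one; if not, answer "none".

P4

At 43 seats: P3 15, P2 11, P1 14, P4 3.
At 44 seats: P3 16, P2 11, P1 15, P4 2.
P4 drops from 3 to 2.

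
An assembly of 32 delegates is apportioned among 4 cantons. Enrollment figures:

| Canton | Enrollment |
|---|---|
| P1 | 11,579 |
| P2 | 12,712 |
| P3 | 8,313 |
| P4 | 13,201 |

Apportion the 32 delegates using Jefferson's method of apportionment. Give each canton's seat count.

Standard divisor 45805/32 ≈ 1431.406; standard quotas: P1 8.089, P2 8.881, P3 5.808, P4 9.222.
Rounding down gives 8, 8, 5, 9 = 30 seats, so the divisor must be adjusted.
With modified divisor 1350: modified quotas P1 8.577, P2 9.416, P3 6.158, P4 9.779.
Rounding down: P1 8, P2 9, P3 6, P4 9 (total 32).

P1 8, P2 9, P3 6, P4 9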